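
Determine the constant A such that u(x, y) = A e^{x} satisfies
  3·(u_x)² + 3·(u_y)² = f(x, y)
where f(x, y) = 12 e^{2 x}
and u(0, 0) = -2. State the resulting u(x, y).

Substitute the ansatz u = A e^{x} into the left-hand side.
Derivatives of the ansatz:
  u_x = A e^{x}
  u_y = 0
Term by term:
  3·(u_x)² = 3 A^{2} e^{2 x}
  3·(u_y)² = 0
So the left-hand side equals
  3 A^{2} e^{2 x}
This must equal f(x, y) = 12 e^{2 x} identically.
Matching coefficients of the independent functions:
  [e^{2 x}]:  3 A^{2} = 12
These equations allow (A) = (-2) or (2).
Impose the point condition(s):
  u(0, 0) = -2  ⟹  A = -2
Only A = -2 satisfies everything.
Hence u(x, y) = - 2 e^{x}.

Answer: u(x, y) = - 2 e^{x}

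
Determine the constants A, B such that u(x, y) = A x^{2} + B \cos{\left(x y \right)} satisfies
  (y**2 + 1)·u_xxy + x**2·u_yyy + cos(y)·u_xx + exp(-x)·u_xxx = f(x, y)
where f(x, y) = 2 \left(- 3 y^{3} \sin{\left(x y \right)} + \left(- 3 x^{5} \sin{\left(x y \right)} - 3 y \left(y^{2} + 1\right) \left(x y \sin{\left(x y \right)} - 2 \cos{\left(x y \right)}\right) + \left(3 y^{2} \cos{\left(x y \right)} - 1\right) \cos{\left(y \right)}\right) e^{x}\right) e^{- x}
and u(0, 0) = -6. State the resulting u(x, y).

Substitute the ansatz u = A x^{2} + B \cos{\left(x y \right)} into the left-hand side.
Derivatives of the ansatz:
  u_xxy = B x y^{2} \sin{\left(x y \right)} - 2 B y \cos{\left(x y \right)}
  u_yyy = B x^{3} \sin{\left(x y \right)}
  u_xx = 2 A - B y^{2} \cos{\left(x y \right)}
  u_xxx = B y^{3} \sin{\left(x y \right)}
Term by term:
  (y**2 + 1)·u_xxy = B x y^{4} \sin{\left(x y \right)} + B x y^{2} \sin{\left(x y \right)} - 2 B y^{3} \cos{\left(x y \right)} - 2 B y \cos{\left(x y \right)}
  x**2·u_yyy = B x^{5} \sin{\left(x y \right)}
  cos(y)·u_xx = 2 A \cos{\left(y \right)} - B y^{2} \cos{\left(y \right)} \cos{\left(x y \right)}
  exp(-x)·u_xxx = B y^{3} e^{- x} \sin{\left(x y \right)}
So the left-hand side equals
  2 A \cos{\left(y \right)} + B x^{5} \sin{\left(x y \right)} + B x y^{4} \sin{\left(x y \right)} + B x y^{2} \sin{\left(x y \right)} - 2 B y^{3} \cos{\left(x y \right)} + B y^{3} e^{- x} \sin{\left(x y \right)} - B y^{2} \cos{\left(y \right)} \cos{\left(x y \right)} - 2 B y \cos{\left(x y \right)}
This must equal f(x, y) identically; expanded, f = - 6 x^{5} \sin{\left(x y \right)} - 6 x y^{4} \sin{\left(x y \right)} - 6 x y^{2} \sin{\left(x y \right)} + 12 y^{3} \cos{\left(x y \right)} - 6 y^{3} e^{- x} \sin{\left(x y \right)} + 6 y^{2} \cos{\left(y \right)} \cos{\left(x y \right)} + 12 y \cos{\left(x y \right)} - 2 \cos{\left(y \right)}.
Matching coefficients of the independent functions:
  [x^{5} \sin{\left(x y \right)}, x y^{2} \sin{\left(x y \right)}, x y^{4} \sin{\left(x y \right)}, y^{3} e^{- x} \sin{\left(x y \right)}]:  B = -6
  [y \cos{\left(x y \right)}, y^{3} \cos{\left(x y \right)}]:  - 2 B = 12
  [y^{2} \cos{\left(y \right)} \cos{\left(x y \right)}]:  - B = 6
  [\cos{\left(y \right)}]:  2 A = -2
Solving: A = -1, B = -6.
Check against the point condition:
  u(0, 0) = -6  ⟹  B = -6  ✓
Hence u(x, y) = - x^{2} - 6 \cos{\left(x y \right)}.

Answer: u(x, y) = - x^{2} - 6 \cos{\left(x y \right)}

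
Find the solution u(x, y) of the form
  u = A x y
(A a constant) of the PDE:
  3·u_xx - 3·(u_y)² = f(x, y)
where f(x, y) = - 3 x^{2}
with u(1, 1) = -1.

Answer: u(x, y) = - x y

Derivation:
Substitute the ansatz u = A x y into the left-hand side.
Derivatives of the ansatz:
  u_xx = 0
  u_y = A x
Term by term:
  3·u_xx = 0
  -3·(u_y)² = - 3 A^{2} x^{2}
So the left-hand side equals
  - 3 A^{2} x^{2}
This must equal f(x, y) = - 3 x^{2} identically.
Matching coefficients of the independent functions:
  [x^{2}]:  - 3 A^{2} = -3
These equations allow (A) = (-1) or (1).
Impose the point condition(s):
  u(1, 1) = -1  ⟹  A = -1
Only A = -1 satisfies everything.
Hence u(x, y) = - x y.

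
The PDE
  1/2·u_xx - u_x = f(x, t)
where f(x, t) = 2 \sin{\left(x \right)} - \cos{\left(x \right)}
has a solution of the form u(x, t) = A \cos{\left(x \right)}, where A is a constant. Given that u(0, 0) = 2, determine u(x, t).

Substitute the ansatz u = A \cos{\left(x \right)} into the left-hand side.
Derivatives of the ansatz:
  u_xx = - A \cos{\left(x \right)}
  u_x = - A \sin{\left(x \right)}
Term by term:
  1/2·u_xx = - \frac{A \cos{\left(x \right)}}{2}
  -u_x = A \sin{\left(x \right)}
So the left-hand side equals
  A \sin{\left(x \right)} - \frac{A \cos{\left(x \right)}}{2}
This must equal f(x, t) = 2 \sin{\left(x \right)} - \cos{\left(x \right)} identically.
Matching coefficients of the independent functions:
  [\sin{\left(x \right)}]:  A = 2
  [\cos{\left(x \right)}]:  - \frac{A}{2} = -1
Solving: A = 2.
Check against the point condition:
  u(0, 0) = 2  ⟹  A = 2  ✓
Hence u(x, t) = 2 \cos{\left(x \right)}.

Answer: u(x, t) = 2 \cos{\left(x \right)}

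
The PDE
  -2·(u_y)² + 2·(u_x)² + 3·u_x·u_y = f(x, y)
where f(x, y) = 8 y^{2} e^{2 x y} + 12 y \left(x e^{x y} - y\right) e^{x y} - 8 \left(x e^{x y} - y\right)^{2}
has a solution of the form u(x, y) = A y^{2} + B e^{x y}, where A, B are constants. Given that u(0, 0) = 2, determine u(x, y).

Answer: u(x, y) = - y^{2} + 2 e^{x y}

Derivation:
Substitute the ansatz u = A y^{2} + B e^{x y} into the left-hand side.
Derivatives of the ansatz:
  u_y = 2 A y + B x e^{x y}
  u_x = B y e^{x y}
Term by term:
  -2·(u_y)² = - 8 A^{2} y^{2} - 8 A B x y e^{x y} - 2 B^{2} x^{2} e^{2 x y}
  2·(u_x)² = 2 B^{2} y^{2} e^{2 x y}
  3·u_x·u_y = 6 A B y^{2} e^{x y} + 3 B^{2} x y e^{2 x y}
So the left-hand side equals
  - 8 A^{2} y^{2} - 8 A B x y e^{x y} + 6 A B y^{2} e^{x y} - 2 B^{2} x^{2} e^{2 x y} + 3 B^{2} x y e^{2 x y} + 2 B^{2} y^{2} e^{2 x y}
This must equal f(x, y) identically; expanded, f = - 8 x^{2} e^{2 x y} + 12 x y e^{2 x y} + 16 x y e^{x y} + 8 y^{2} e^{2 x y} - 12 y^{2} e^{x y} - 8 y^{2}.
Matching coefficients of the independent functions:
  [y^{2}]:  - 8 A^{2} = -8
  [x^{2} e^{2 x y}]:  - 2 B^{2} = -8
  [y^{2} e^{x y}]:  6 A B = -12
  [y^{2} e^{2 x y}]:  2 B^{2} = 8
  [x y e^{x y}]:  - 8 A B = 16
  [x y e^{2 x y}]:  3 B^{2} = 12
These equations allow (A, B) = (-1, 2) or (1, -2).
Impose the point condition(s):
  u(0, 0) = 2  ⟹  B = 2
Only A = -1, B = 2 satisfies everything.
Hence u(x, y) = - y^{2} + 2 e^{x y}.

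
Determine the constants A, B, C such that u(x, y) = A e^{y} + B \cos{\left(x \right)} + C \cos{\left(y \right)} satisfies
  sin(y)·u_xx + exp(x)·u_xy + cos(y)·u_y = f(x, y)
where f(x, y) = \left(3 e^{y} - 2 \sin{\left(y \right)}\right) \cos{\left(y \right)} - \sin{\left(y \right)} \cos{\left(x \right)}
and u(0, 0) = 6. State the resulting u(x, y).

Substitute the ansatz u = A e^{y} + B \cos{\left(x \right)} + C \cos{\left(y \right)} into the left-hand side.
Derivatives of the ansatz:
  u_xx = - B \cos{\left(x \right)}
  u_xy = 0
  u_y = A e^{y} - C \sin{\left(y \right)}
Term by term:
  sin(y)·u_xx = - B \sin{\left(y \right)} \cos{\left(x \right)}
  exp(x)·u_xy = 0
  cos(y)·u_y = A e^{y} \cos{\left(y \right)} - C \sin{\left(y \right)} \cos{\left(y \right)}
So the left-hand side equals
  A e^{y} \cos{\left(y \right)} - B \sin{\left(y \right)} \cos{\left(x \right)} - C \sin{\left(y \right)} \cos{\left(y \right)}
This must equal f(x, y) identically; expanded, f = 3 e^{y} \cos{\left(y \right)} - \sin{\left(y \right)} \cos{\left(x \right)} - 2 \sin{\left(y \right)} \cos{\left(y \right)}.
Matching coefficients of the independent functions:
  [e^{y} \cos{\left(y \right)}]:  A = 3
  [\sin{\left(y \right)} \cos{\left(x \right)}]:  - B = -1
  [\sin{\left(y \right)} \cos{\left(y \right)}]:  - C = -2
Solving: A = 3, B = 1, C = 2.
Check against the point condition:
  u(0, 0) = 6  ⟹  A + B + C = 6  ✓
Hence u(x, y) = 3 e^{y} + \cos{\left(x \right)} + 2 \cos{\left(y \right)}.

Answer: u(x, y) = 3 e^{y} + \cos{\left(x \right)} + 2 \cos{\left(y \right)}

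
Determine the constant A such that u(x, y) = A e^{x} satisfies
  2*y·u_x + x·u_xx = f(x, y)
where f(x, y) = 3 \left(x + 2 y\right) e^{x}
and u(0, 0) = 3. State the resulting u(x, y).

Substitute the ansatz u = A e^{x} into the left-hand side.
Derivatives of the ansatz:
  u_x = A e^{x}
  u_xx = A e^{x}
Term by term:
  2*y·u_x = 2 A y e^{x}
  x·u_xx = A x e^{x}
So the left-hand side equals
  A x e^{x} + 2 A y e^{x}
This must equal f(x, y) identically; expanded, f = 3 x e^{x} + 6 y e^{x}.
Matching coefficients of the independent functions:
  [x e^{x}]:  A = 3
  [y e^{x}]:  2 A = 6
Solving: A = 3.
Check against the point condition:
  u(0, 0) = 3  ⟹  A = 3  ✓
Hence u(x, y) = 3 e^{x}.

Answer: u(x, y) = 3 e^{x}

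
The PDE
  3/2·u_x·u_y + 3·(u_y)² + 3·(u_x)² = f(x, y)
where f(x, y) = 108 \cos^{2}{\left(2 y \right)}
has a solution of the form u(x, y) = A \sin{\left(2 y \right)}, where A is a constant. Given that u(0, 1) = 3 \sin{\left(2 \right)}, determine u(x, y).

Substitute the ansatz u = A \sin{\left(2 y \right)} into the left-hand side.
Derivatives of the ansatz:
  u_x = 0
  u_y = 2 A \cos{\left(2 y \right)}
Term by term:
  3/2·u_x·u_y = 0
  3·(u_y)² = 12 A^{2} \cos^{2}{\left(2 y \right)}
  3·(u_x)² = 0
So the left-hand side equals
  12 A^{2} \cos^{2}{\left(2 y \right)}
This must equal f(x, y) = 108 \cos^{2}{\left(2 y \right)} identically.
Matching coefficients of the independent functions:
  [\cos^{2}{\left(2 y \right)}]:  12 A^{2} = 108
These equations allow (A) = (-3) or (3).
Impose the point condition(s):
  u(0, 1) = 3 \sin{\left(2 \right)}  ⟹  A \sin{\left(2 \right)} = 3 \sin{\left(2 \right)}
Only A = 3 satisfies everything.
Hence u(x, y) = 3 \sin{\left(2 y \right)}.

Answer: u(x, y) = 3 \sin{\left(2 y \right)}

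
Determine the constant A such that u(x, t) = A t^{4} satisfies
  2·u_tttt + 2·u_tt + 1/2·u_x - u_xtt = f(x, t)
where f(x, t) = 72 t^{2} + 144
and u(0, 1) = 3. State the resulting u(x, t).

Answer: u(x, t) = 3 t^{4}

Derivation:
Substitute the ansatz u = A t^{4} into the left-hand side.
Derivatives of the ansatz:
  u_tttt = 24 A
  u_tt = 12 A t^{2}
  u_x = 0
  u_xtt = 0
Term by term:
  2·u_tttt = 48 A
  2·u_tt = 24 A t^{2}
  1/2·u_x = 0
  -u_xtt = 0
So the left-hand side equals
  24 A t^{2} + 48 A
This must equal f(x, t) = 72 t^{2} + 144 identically.
Matching coefficients of the independent functions:
  [constant term]:  48 A = 144
  [t^{2}]:  24 A = 72
Solving: A = 3.
Check against the point condition:
  u(0, 1) = 3  ⟹  A = 3  ✓
Hence u(x, t) = 3 t^{4}.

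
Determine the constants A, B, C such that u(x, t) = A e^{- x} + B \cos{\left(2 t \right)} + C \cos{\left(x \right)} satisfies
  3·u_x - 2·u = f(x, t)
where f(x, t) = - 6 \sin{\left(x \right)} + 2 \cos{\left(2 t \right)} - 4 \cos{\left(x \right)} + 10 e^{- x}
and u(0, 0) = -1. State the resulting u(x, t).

Answer: u(x, t) = - \cos{\left(2 t \right)} + 2 \cos{\left(x \right)} - 2 e^{- x}

Derivation:
Substitute the ansatz u = A e^{- x} + B \cos{\left(2 t \right)} + C \cos{\left(x \right)} into the left-hand side.
Derivatives of the ansatz:
  u_x = - A e^{- x} - C \sin{\left(x \right)}
Term by term:
  3·u_x = - 3 A e^{- x} - 3 C \sin{\left(x \right)}
  -2·u = - 2 A e^{- x} - 2 B \cos{\left(2 t \right)} - 2 C \cos{\left(x \right)}
So the left-hand side equals
  - 5 A e^{- x} - 2 B \cos{\left(2 t \right)} - 3 C \sin{\left(x \right)} - 2 C \cos{\left(x \right)}
This must equal f(x, t) = - 6 \sin{\left(x \right)} + 2 \cos{\left(2 t \right)} - 4 \cos{\left(x \right)} + 10 e^{- x} identically.
Matching coefficients of the independent functions:
  [e^{- x}]:  - 5 A = 10
  [\sin{\left(x \right)}]:  - 3 C = -6
  [\cos{\left(2 t \right)}]:  - 2 B = 2
  [\cos{\left(x \right)}]:  - 2 C = -4
Solving: A = -2, B = -1, C = 2.
Check against the point condition:
  u(0, 0) = -1  ⟹  A + B + C = -1  ✓
Hence u(x, t) = - \cos{\left(2 t \right)} + 2 \cos{\left(x \right)} - 2 e^{- x}.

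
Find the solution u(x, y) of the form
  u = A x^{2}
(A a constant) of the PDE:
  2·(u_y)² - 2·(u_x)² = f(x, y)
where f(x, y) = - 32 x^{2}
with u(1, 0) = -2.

Answer: u(x, y) = - 2 x^{2}

Derivation:
Substitute the ansatz u = A x^{2} into the left-hand side.
Derivatives of the ansatz:
  u_y = 0
  u_x = 2 A x
Term by term:
  2·(u_y)² = 0
  -2·(u_x)² = - 8 A^{2} x^{2}
So the left-hand side equals
  - 8 A^{2} x^{2}
This must equal f(x, y) = - 32 x^{2} identically.
Matching coefficients of the independent functions:
  [x^{2}]:  - 8 A^{2} = -32
These equations allow (A) = (-2) or (2).
Impose the point condition(s):
  u(1, 0) = -2  ⟹  A = -2
Only A = -2 satisfies everything.
Hence u(x, y) = - 2 x^{2}.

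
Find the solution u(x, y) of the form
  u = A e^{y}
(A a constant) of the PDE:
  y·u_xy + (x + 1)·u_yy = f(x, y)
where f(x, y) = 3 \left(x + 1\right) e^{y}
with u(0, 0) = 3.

Substitute the ansatz u = A e^{y} into the left-hand side.
Derivatives of the ansatz:
  u_xy = 0
  u_yy = A e^{y}
Term by term:
  y·u_xy = 0
  (x + 1)·u_yy = A x e^{y} + A e^{y}
So the left-hand side equals
  A x e^{y} + A e^{y}
This must equal f(x, y) identically; expanded, f = 3 x e^{y} + 3 e^{y}.
Matching coefficients of the independent functions:
  [x e^{y}, e^{y}]:  A = 3
Solving: A = 3.
Check against the point condition:
  u(0, 0) = 3  ⟹  A = 3  ✓
Hence u(x, y) = 3 e^{y}.

Answer: u(x, y) = 3 e^{y}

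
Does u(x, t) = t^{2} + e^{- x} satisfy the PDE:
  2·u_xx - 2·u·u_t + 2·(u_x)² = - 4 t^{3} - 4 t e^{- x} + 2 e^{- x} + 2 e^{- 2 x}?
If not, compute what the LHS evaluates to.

Evaluate each term of the left-hand side for u = t^{2} + e^{- x}.
Derivatives:
  u_xx = e^{- x}
  u_t = 2 t
  u_x = - e^{- x}
Terms:
  2·u_xx = 2 e^{- x}
  -2·u·u_t = - 4 t^{3} - 4 t e^{- x}
  2·(u_x)² = 2 e^{- 2 x}
Sum: LHS = - 4 t^{3} - 4 t e^{- x} + 2 e^{- x} + 2 e^{- 2 x}
This is exactly the given right-hand side, so u is a solution.

Answer: Yes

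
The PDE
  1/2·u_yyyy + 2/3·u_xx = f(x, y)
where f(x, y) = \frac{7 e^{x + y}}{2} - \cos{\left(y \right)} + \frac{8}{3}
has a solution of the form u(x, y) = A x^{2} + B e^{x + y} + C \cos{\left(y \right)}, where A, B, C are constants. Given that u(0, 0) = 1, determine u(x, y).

Answer: u(x, y) = 2 x^{2} + 3 e^{x + y} - 2 \cos{\left(y \right)}

Derivation:
Substitute the ansatz u = A x^{2} + B e^{x + y} + C \cos{\left(y \right)} into the left-hand side.
Derivatives of the ansatz:
  u_yyyy = B e^{x} e^{y} + C \cos{\left(y \right)}
  u_xx = 2 A + B e^{x} e^{y}
Term by term:
  1/2·u_yyyy = \frac{B e^{x} e^{y}}{2} + \frac{C \cos{\left(y \right)}}{2}
  2/3·u_xx = \frac{4 A}{3} + \frac{2 B e^{x} e^{y}}{3}
So the left-hand side equals
  \frac{4 A}{3} + \frac{7 B e^{x} e^{y}}{6} + \frac{C \cos{\left(y \right)}}{2}
This must equal f(x, y) identically; expanded, f = \frac{7 e^{x} e^{y}}{2} - \cos{\left(y \right)} + \frac{8}{3}.
Matching coefficients of the independent functions:
  [constant term]:  \frac{4 A}{3} = \frac{8}{3}
  [e^{x} e^{y}]:  \frac{7 B}{6} = \frac{7}{2}
  [\cos{\left(y \right)}]:  \frac{C}{2} = -1
Solving: A = 2, B = 3, C = -2.
Check against the point condition:
  u(0, 0) = 1  ⟹  B + C = 1  ✓
Hence u(x, y) = 2 x^{2} + 3 e^{x + y} - 2 \cos{\left(y \right)}.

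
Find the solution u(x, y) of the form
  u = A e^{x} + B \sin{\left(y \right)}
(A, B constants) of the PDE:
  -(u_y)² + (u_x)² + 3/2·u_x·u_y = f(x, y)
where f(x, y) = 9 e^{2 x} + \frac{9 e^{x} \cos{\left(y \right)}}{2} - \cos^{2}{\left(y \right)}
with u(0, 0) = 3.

Answer: u(x, y) = 3 e^{x} + \sin{\left(y \right)}

Derivation:
Substitute the ansatz u = A e^{x} + B \sin{\left(y \right)} into the left-hand side.
Derivatives of the ansatz:
  u_y = B \cos{\left(y \right)}
  u_x = A e^{x}
Term by term:
  -(u_y)² = - B^{2} \cos^{2}{\left(y \right)}
  (u_x)² = A^{2} e^{2 x}
  3/2·u_x·u_y = \frac{3 A B e^{x} \cos{\left(y \right)}}{2}
So the left-hand side equals
  A^{2} e^{2 x} + \frac{3 A B e^{x} \cos{\left(y \right)}}{2} - B^{2} \cos^{2}{\left(y \right)}
This must equal f(x, y) = 9 e^{2 x} + \frac{9 e^{x} \cos{\left(y \right)}}{2} - \cos^{2}{\left(y \right)} identically.
Matching coefficients of the independent functions:
  [e^{x} \cos{\left(y \right)}]:  \frac{3 A B}{2} = \frac{9}{2}
  [e^{2 x}]:  A^{2} = 9
  [\cos^{2}{\left(y \right)}]:  - B^{2} = -1
These equations allow (A, B) = (-3, -1) or (3, 1).
Impose the point condition(s):
  u(0, 0) = 3  ⟹  A = 3
Only A = 3, B = 1 satisfies everything.
Hence u(x, y) = 3 e^{x} + \sin{\left(y \right)}.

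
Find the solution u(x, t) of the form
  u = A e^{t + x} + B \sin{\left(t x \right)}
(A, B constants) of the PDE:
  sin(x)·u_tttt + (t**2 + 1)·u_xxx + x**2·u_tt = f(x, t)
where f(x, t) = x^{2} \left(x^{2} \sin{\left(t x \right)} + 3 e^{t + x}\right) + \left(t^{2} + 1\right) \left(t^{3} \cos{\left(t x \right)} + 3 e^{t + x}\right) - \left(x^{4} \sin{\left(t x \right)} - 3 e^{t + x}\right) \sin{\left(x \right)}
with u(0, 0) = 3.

Answer: u(x, t) = 3 e^{t + x} - \sin{\left(t x \right)}

Derivation:
Substitute the ansatz u = A e^{t + x} + B \sin{\left(t x \right)} into the left-hand side.
Derivatives of the ansatz:
  u_tttt = A e^{t} e^{x} + B x^{4} \sin{\left(t x \right)}
  u_xxx = A e^{t} e^{x} - B t^{3} \cos{\left(t x \right)}
  u_tt = A e^{t} e^{x} - B x^{2} \sin{\left(t x \right)}
Term by term:
  sin(x)·u_tttt = A e^{t} e^{x} \sin{\left(x \right)} + B x^{4} \sin{\left(x \right)} \sin{\left(t x \right)}
  (t**2 + 1)·u_xxx = A t^{2} e^{t} e^{x} + A e^{t} e^{x} - B t^{5} \cos{\left(t x \right)} - B t^{3} \cos{\left(t x \right)}
  x**2·u_tt = A x^{2} e^{t} e^{x} - B x^{4} \sin{\left(t x \right)}
So the left-hand side equals
  A t^{2} e^{t} e^{x} + A x^{2} e^{t} e^{x} + A e^{t} e^{x} \sin{\left(x \right)} + A e^{t} e^{x} - B t^{5} \cos{\left(t x \right)} - B t^{3} \cos{\left(t x \right)} + B x^{4} \sin{\left(x \right)} \sin{\left(t x \right)} - B x^{4} \sin{\left(t x \right)}
This must equal f(x, t) identically; expanded, f = t^{5} \cos{\left(t x \right)} + t^{3} \cos{\left(t x \right)} + 3 t^{2} e^{t} e^{x} - x^{4} \sin{\left(x \right)} \sin{\left(t x \right)} + x^{4} \sin{\left(t x \right)} + 3 x^{2} e^{t} e^{x} + 3 e^{t} e^{x} \sin{\left(x \right)} + 3 e^{t} e^{x}.
Matching coefficients of the independent functions:
  [t^{3} \cos{\left(t x \right)}, t^{5} \cos{\left(t x \right)}, x^{4} \sin{\left(t x \right)}]:  - B = 1
  [e^{t} e^{x}, t^{2} e^{t} e^{x}, x^{2} e^{t} e^{x}, e^{t} e^{x} \sin{\left(x \right)}]:  A = 3
  [x^{4} \sin{\left(x \right)} \sin{\left(t x \right)}]:  B = -1
Solving: A = 3, B = -1.
Check against the point condition:
  u(0, 0) = 3  ⟹  A = 3  ✓
Hence u(x, t) = 3 e^{t + x} - \sin{\left(t x \right)}.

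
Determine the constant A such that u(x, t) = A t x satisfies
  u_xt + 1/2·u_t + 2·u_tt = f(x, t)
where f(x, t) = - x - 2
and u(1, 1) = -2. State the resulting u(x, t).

Answer: u(x, t) = - 2 t x

Derivation:
Substitute the ansatz u = A t x into the left-hand side.
Derivatives of the ansatz:
  u_xt = A
  u_t = A x
  u_tt = 0
Term by term:
  u_xt = A
  1/2·u_t = \frac{A x}{2}
  2·u_tt = 0
So the left-hand side equals
  \frac{A x}{2} + A
This must equal f(x, t) = - x - 2 identically.
Matching coefficients of the independent functions:
  [constant term]:  A = -2
  [x]:  \frac{A}{2} = -1
Solving: A = -2.
Check against the point condition:
  u(1, 1) = -2  ⟹  A = -2  ✓
Hence u(x, t) = - 2 t x.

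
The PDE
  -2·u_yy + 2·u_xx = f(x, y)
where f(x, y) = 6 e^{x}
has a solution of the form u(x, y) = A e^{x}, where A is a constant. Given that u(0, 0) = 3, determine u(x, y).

Answer: u(x, y) = 3 e^{x}

Derivation:
Substitute the ansatz u = A e^{x} into the left-hand side.
Derivatives of the ansatz:
  u_yy = 0
  u_xx = A e^{x}
Term by term:
  -2·u_yy = 0
  2·u_xx = 2 A e^{x}
So the left-hand side equals
  2 A e^{x}
This must equal f(x, y) = 6 e^{x} identically.
Matching coefficients of the independent functions:
  [e^{x}]:  2 A = 6
Solving: A = 3.
Check against the point condition:
  u(0, 0) = 3  ⟹  A = 3  ✓
Hence u(x, y) = 3 e^{x}.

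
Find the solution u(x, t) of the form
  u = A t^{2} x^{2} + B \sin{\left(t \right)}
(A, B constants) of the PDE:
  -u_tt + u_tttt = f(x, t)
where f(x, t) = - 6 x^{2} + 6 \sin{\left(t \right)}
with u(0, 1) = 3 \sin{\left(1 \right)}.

Substitute the ansatz u = A t^{2} x^{2} + B \sin{\left(t \right)} into the left-hand side.
Derivatives of the ansatz:
  u_tt = 2 A x^{2} - B \sin{\left(t \right)}
  u_tttt = B \sin{\left(t \right)}
Term by term:
  -u_tt = - 2 A x^{2} + B \sin{\left(t \right)}
  u_tttt = B \sin{\left(t \right)}
So the left-hand side equals
  - 2 A x^{2} + 2 B \sin{\left(t \right)}
This must equal f(x, t) = - 6 x^{2} + 6 \sin{\left(t \right)} identically.
Matching coefficients of the independent functions:
  [x^{2}]:  - 2 A = -6
  [\sin{\left(t \right)}]:  2 B = 6
Solving: A = 3, B = 3.
Check against the point condition:
  u(0, 1) = 3 \sin{\left(1 \right)}  ⟹  B \sin{\left(1 \right)} = 3 \sin{\left(1 \right)}  ✓
Hence u(x, t) = 3 t^{2} x^{2} + 3 \sin{\left(t \right)}.

Answer: u(x, t) = 3 t^{2} x^{2} + 3 \sin{\left(t \right)}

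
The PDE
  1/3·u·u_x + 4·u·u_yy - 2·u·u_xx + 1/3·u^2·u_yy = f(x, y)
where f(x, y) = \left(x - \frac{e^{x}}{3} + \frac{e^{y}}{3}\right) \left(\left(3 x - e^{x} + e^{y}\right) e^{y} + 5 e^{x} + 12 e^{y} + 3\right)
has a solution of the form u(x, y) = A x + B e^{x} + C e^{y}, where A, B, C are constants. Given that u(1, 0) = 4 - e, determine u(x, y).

Substitute the ansatz u = A x + B e^{x} + C e^{y} into the left-hand side.
Derivatives of the ansatz:
  u_x = A + B e^{x}
  u_yy = C e^{y}
  u_xx = B e^{x}
Term by term:
  1/3·u·u_x = \frac{A^{2} x}{3} + \frac{A B x e^{x}}{3} + \frac{A B e^{x}}{3} + \frac{A C e^{y}}{3} + \frac{B^{2} e^{2 x}}{3} + \frac{B C e^{x} e^{y}}{3}
  4·u·u_yy = 4 A C x e^{y} + 4 B C e^{x} e^{y} + 4 C^{2} e^{2 y}
  -2·u·u_xx = - 2 A B x e^{x} - 2 B^{2} e^{2 x} - 2 B C e^{x} e^{y}
  1/3·u^2·u_yy = \frac{A^{2} C x^{2} e^{y}}{3} + \frac{2 A B C x e^{x} e^{y}}{3} + \frac{2 A C^{2} x e^{2 y}}{3} + \frac{B^{2} C e^{2 x} e^{y}}{3} + \frac{2 B C^{2} e^{x} e^{2 y}}{3} + \frac{C^{3} e^{3 y}}{3}
So the left-hand side equals
  \frac{A^{2} C x^{2} e^{y}}{3} + \frac{A^{2} x}{3} + \frac{2 A B C x e^{x} e^{y}}{3} - \frac{5 A B x e^{x}}{3} + \frac{A B e^{x}}{3} + \frac{2 A C^{2} x e^{2 y}}{3} + 4 A C x e^{y} + \frac{A C e^{y}}{3} + \frac{B^{2} C e^{2 x} e^{y}}{3} - \frac{5 B^{2} e^{2 x}}{3} + \frac{2 B C^{2} e^{x} e^{2 y}}{3} + \frac{7 B C e^{x} e^{y}}{3} + \frac{C^{3} e^{3 y}}{3} + 4 C^{2} e^{2 y}
This must equal f(x, y) identically; expanded, f = 3 x^{2} e^{y} - 2 x e^{x} e^{y} + 5 x e^{x} + 2 x e^{2 y} + 12 x e^{y} + 3 x + \frac{e^{2 x} e^{y}}{3} - \frac{5 e^{2 x}}{3} - \frac{2 e^{x} e^{2 y}}{3} - \frac{7 e^{x} e^{y}}{3} - e^{x} + \frac{e^{3 y}}{3} + 4 e^{2 y} + e^{y}.
Matching coefficients of the independent functions:
  [x]:  \frac{A^{2}}{3} = 3
  [x e^{x}]:  - \frac{5 A B}{3} = 5
  [x e^{y}]:  4 A C = 12
  [x e^{2 y}]:  \frac{2 A C^{2}}{3} = 2
  [x^{2} e^{y}]:  \frac{A^{2} C}{3} = 3
  [e^{x} e^{y}]:  \frac{7 B C}{3} = - \frac{7}{3}
  [e^{x} e^{2 y}]:  \frac{2 B C^{2}}{3} = - \frac{2}{3}
  [e^{2 x} e^{y}]:  \frac{B^{2} C}{3} = \frac{1}{3}
  [x e^{x} e^{y}]:  \frac{2 A B C}{3} = -2
  [e^{x}]:  \frac{A B}{3} = -1
  [e^{2 x}]:  - \frac{5 B^{2}}{3} = - \frac{5}{3}
  [e^{y}]:  \frac{A C}{3} = 1
  [e^{2 y}]:  4 C^{2} = 4
  [e^{3 y}]:  \frac{C^{3}}{3} = \frac{1}{3}
Solving: A = 3, B = -1, C = 1.
Check against the point condition:
  u(1, 0) = 4 - e  ⟹  A + e B + C = 4 - e  ✓
Hence u(x, y) = 3 x - e^{x} + e^{y}.

Answer: u(x, y) = 3 x - e^{x} + e^{y}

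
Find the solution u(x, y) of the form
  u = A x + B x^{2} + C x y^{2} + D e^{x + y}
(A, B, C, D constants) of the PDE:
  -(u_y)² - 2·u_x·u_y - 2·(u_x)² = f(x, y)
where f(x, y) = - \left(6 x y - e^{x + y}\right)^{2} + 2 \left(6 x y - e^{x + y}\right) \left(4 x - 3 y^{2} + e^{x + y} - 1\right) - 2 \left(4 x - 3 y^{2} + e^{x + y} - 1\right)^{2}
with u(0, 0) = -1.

Substitute the ansatz u = A x + B x^{2} + C x y^{2} + D e^{x + y} into the left-hand side.
Derivatives of the ansatz:
  u_y = 2 C x y + D e^{x} e^{y}
  u_x = A + 2 B x + C y^{2} + D e^{x} e^{y}
Term by term:
  -(u_y)² = - 4 C^{2} x^{2} y^{2} - 4 C D x y e^{x} e^{y} - D^{2} e^{2 x} e^{2 y}
  -2·u_x·u_y = - 4 A C x y - 2 A D e^{x} e^{y} - 8 B C x^{2} y - 4 B D x e^{x} e^{y} - 4 C^{2} x y^{3} - 4 C D x y e^{x} e^{y} - 2 C D y^{2} e^{x} e^{y} - 2 D^{2} e^{2 x} e^{2 y}
  -2·(u_x)² = - 2 A^{2} - 8 A B x - 4 A C y^{2} - 4 A D e^{x} e^{y} - 8 B^{2} x^{2} - 8 B C x y^{2} - 8 B D x e^{x} e^{y} - 2 C^{2} y^{4} - 4 C D y^{2} e^{x} e^{y} - 2 D^{2} e^{2 x} e^{2 y}
So the left-hand side equals
  - 2 A^{2} - 8 A B x - 4 A C x y - 4 A C y^{2} - 6 A D e^{x} e^{y} - 8 B^{2} x^{2} - 8 B C x^{2} y - 8 B C x y^{2} - 12 B D x e^{x} e^{y} - 4 C^{2} x^{2} y^{2} - 4 C^{2} x y^{3} - 2 C^{2} y^{4} - 8 C D x y e^{x} e^{y} - 6 C D y^{2} e^{x} e^{y} - 5 D^{2} e^{2 x} e^{2 y}
This must equal f(x, y) identically; expanded, f = - 36 x^{2} y^{2} + 48 x^{2} y - 32 x^{2} - 36 x y^{3} + 48 x y^{2} + 24 x y e^{x} e^{y} - 12 x y - 24 x e^{x} e^{y} + 16 x - 18 y^{4} + 18 y^{2} e^{x} e^{y} - 12 y^{2} - 5 e^{2 x} e^{2 y} + 6 e^{x} e^{y} - 2.
Matching coefficients of the independent functions:
(each divided by its leading coefficient; functions giving the same equation are listed together)
  [constant term]:  A^{2} - 1 = 0
  [x]:  A B + 2 = 0
  [x^{2}]:  B^{2} - 4 = 0
  [y^{2}, x y]:  A C - 3 = 0
  [y^{4}, x y^{3}, x^{2} y^{2}]:  C^{2} - 9 = 0
  [x y^{2}, x^{2} y]:  B C + 6 = 0
  [e^{x} e^{y}]:  A D + 1 = 0
  [e^{2 x} e^{2 y}]:  D^{2} - 1 = 0
  [x e^{x} e^{y}]:  B D - 2 = 0
  [y^{2} e^{x} e^{y}, x y e^{x} e^{y}]:  C D + 3 = 0
These equations allow (A, B, C, D) = (-1, 2, -3, 1) or (1, -2, 3, -1).
Impose the point condition(s):
  u(0, 0) = -1  ⟹  D = -1
Only A = 1, B = -2, C = 3, D = -1 satisfies everything.
Hence u(x, y) = - 2 x^{2} + 3 x y^{2} + x - e^{x + y}.

Answer: u(x, y) = - 2 x^{2} + 3 x y^{2} + x - e^{x + y}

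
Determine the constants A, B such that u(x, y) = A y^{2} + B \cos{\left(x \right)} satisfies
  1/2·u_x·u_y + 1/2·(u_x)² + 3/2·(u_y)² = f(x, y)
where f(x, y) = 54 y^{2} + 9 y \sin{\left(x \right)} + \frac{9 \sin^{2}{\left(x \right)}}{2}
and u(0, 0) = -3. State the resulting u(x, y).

Answer: u(x, y) = 3 y^{2} - 3 \cos{\left(x \right)}

Derivation:
Substitute the ansatz u = A y^{2} + B \cos{\left(x \right)} into the left-hand side.
Derivatives of the ansatz:
  u_x = - B \sin{\left(x \right)}
  u_y = 2 A y
Term by term:
  1/2·u_x·u_y = - A B y \sin{\left(x \right)}
  1/2·(u_x)² = \frac{B^{2} \sin^{2}{\left(x \right)}}{2}
  3/2·(u_y)² = 6 A^{2} y^{2}
So the left-hand side equals
  6 A^{2} y^{2} - A B y \sin{\left(x \right)} + \frac{B^{2} \sin^{2}{\left(x \right)}}{2}
This must equal f(x, y) = 54 y^{2} + 9 y \sin{\left(x \right)} + \frac{9 \sin^{2}{\left(x \right)}}{2} identically.
Matching coefficients of the independent functions:
  [y^{2}]:  6 A^{2} = 54
  [y \sin{\left(x \right)}]:  - A B = 9
  [\sin^{2}{\left(x \right)}]:  \frac{B^{2}}{2} = \frac{9}{2}
These equations allow (A, B) = (-3, 3) or (3, -3).
Impose the point condition(s):
  u(0, 0) = -3  ⟹  B = -3
Only A = 3, B = -3 satisfies everything.
Hence u(x, y) = 3 y^{2} - 3 \cos{\left(x \right)}.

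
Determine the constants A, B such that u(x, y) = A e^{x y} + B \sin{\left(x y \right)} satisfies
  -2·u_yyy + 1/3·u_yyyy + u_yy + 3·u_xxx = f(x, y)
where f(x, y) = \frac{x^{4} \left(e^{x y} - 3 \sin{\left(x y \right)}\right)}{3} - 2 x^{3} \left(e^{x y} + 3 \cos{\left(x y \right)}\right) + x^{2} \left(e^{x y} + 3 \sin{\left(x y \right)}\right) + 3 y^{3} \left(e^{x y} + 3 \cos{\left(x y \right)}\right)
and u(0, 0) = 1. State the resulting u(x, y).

Answer: u(x, y) = e^{x y} - 3 \sin{\left(x y \right)}

Derivation:
Substitute the ansatz u = A e^{x y} + B \sin{\left(x y \right)} into the left-hand side.
Derivatives of the ansatz:
  u_yyy = A x^{3} e^{x y} - B x^{3} \cos{\left(x y \right)}
  u_yyyy = A x^{4} e^{x y} + B x^{4} \sin{\left(x y \right)}
  u_yy = A x^{2} e^{x y} - B x^{2} \sin{\left(x y \right)}
  u_xxx = A y^{3} e^{x y} - B y^{3} \cos{\left(x y \right)}
Term by term:
  -2·u_yyy = - 2 A x^{3} e^{x y} + 2 B x^{3} \cos{\left(x y \right)}
  1/3·u_yyyy = \frac{A x^{4} e^{x y}}{3} + \frac{B x^{4} \sin{\left(x y \right)}}{3}
  u_yy = A x^{2} e^{x y} - B x^{2} \sin{\left(x y \right)}
  3·u_xxx = 3 A y^{3} e^{x y} - 3 B y^{3} \cos{\left(x y \right)}
So the left-hand side equals
  \frac{A x^{4} e^{x y}}{3} - 2 A x^{3} e^{x y} + A x^{2} e^{x y} + 3 A y^{3} e^{x y} + \frac{B x^{4} \sin{\left(x y \right)}}{3} + 2 B x^{3} \cos{\left(x y \right)} - B x^{2} \sin{\left(x y \right)} - 3 B y^{3} \cos{\left(x y \right)}
This must equal f(x, y) identically; expanded, f = \frac{x^{4} e^{x y}}{3} - x^{4} \sin{\left(x y \right)} - 2 x^{3} e^{x y} - 6 x^{3} \cos{\left(x y \right)} + x^{2} e^{x y} + 3 x^{2} \sin{\left(x y \right)} + 3 y^{3} e^{x y} + 9 y^{3} \cos{\left(x y \right)}.
Matching coefficients of the independent functions:
  [x^{2} e^{x y}]:  A = 1
  [x^{2} \sin{\left(x y \right)}]:  - B = 3
  [x^{3} e^{x y}]:  - 2 A = -2
  [x^{3} \cos{\left(x y \right)}]:  2 B = -6
  [x^{4} e^{x y}]:  \frac{A}{3} = \frac{1}{3}
  [x^{4} \sin{\left(x y \right)}]:  \frac{B}{3} = -1
  [y^{3} e^{x y}]:  3 A = 3
  [y^{3} \cos{\left(x y \right)}]:  - 3 B = 9
Solving: A = 1, B = -3.
Check against the point condition:
  u(0, 0) = 1  ⟹  A = 1  ✓
Hence u(x, y) = e^{x y} - 3 \sin{\left(x y \right)}.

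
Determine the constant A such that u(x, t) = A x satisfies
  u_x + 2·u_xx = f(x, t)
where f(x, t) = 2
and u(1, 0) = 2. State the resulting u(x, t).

Substitute the ansatz u = A x into the left-hand side.
Derivatives of the ansatz:
  u_x = A
  u_xx = 0
Term by term:
  u_x = A
  2·u_xx = 0
So the left-hand side equals
  A
This must equal f(x, t) = 2 identically.
Matching coefficients of the independent functions:
  [constant term]:  A = 2
Solving: A = 2.
Check against the point condition:
  u(1, 0) = 2  ⟹  A = 2  ✓
Hence u(x, t) = 2 x.

Answer: u(x, t) = 2 x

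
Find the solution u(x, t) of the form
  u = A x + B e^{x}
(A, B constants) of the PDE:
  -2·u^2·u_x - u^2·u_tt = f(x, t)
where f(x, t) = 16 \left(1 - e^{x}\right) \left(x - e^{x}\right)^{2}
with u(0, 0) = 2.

Substitute the ansatz u = A x + B e^{x} into the left-hand side.
Derivatives of the ansatz:
  u_x = A + B e^{x}
  u_tt = 0
Term by term:
  -2·u^2·u_x = - 2 A^{3} x^{2} - 2 A^{2} B x^{2} e^{x} - 4 A^{2} B x e^{x} - 4 A B^{2} x e^{2 x} - 2 A B^{2} e^{2 x} - 2 B^{3} e^{3 x}
  -u^2·u_tt = 0
So the left-hand side equals
  - 2 A^{3} x^{2} - 2 A^{2} B x^{2} e^{x} - 4 A^{2} B x e^{x} - 4 A B^{2} x e^{2 x} - 2 A B^{2} e^{2 x} - 2 B^{3} e^{3 x}
This must equal f(x, t) identically; expanded, f = - 16 x^{2} e^{x} + 16 x^{2} + 32 x e^{2 x} - 32 x e^{x} - 16 e^{3 x} + 16 e^{2 x}.
Matching coefficients of the independent functions:
  [x^{2}]:  - 2 A^{3} = 16
  [x e^{x}]:  - 4 A^{2} B = -32
  [x e^{2 x}]:  - 4 A B^{2} = 32
  [x^{2} e^{x}]:  - 2 A^{2} B = -16
  [e^{2 x}]:  - 2 A B^{2} = 16
  [e^{3 x}]:  - 2 B^{3} = -16
Solving: A = -2, B = 2.
Check against the point condition:
  u(0, 0) = 2  ⟹  B = 2  ✓
Hence u(x, t) = - 2 x + 2 e^{x}.

Answer: u(x, t) = - 2 x + 2 e^{x}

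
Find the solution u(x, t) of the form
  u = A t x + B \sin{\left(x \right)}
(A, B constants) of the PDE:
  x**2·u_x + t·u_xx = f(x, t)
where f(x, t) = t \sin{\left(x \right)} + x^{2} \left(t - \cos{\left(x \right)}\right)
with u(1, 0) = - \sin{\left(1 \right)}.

Substitute the ansatz u = A t x + B \sin{\left(x \right)} into the left-hand side.
Derivatives of the ansatz:
  u_x = A t + B \cos{\left(x \right)}
  u_xx = - B \sin{\left(x \right)}
Term by term:
  x**2·u_x = A t x^{2} + B x^{2} \cos{\left(x \right)}
  t·u_xx = - B t \sin{\left(x \right)}
So the left-hand side equals
  A t x^{2} - B t \sin{\left(x \right)} + B x^{2} \cos{\left(x \right)}
This must equal f(x, t) identically; expanded, f = t x^{2} + t \sin{\left(x \right)} - x^{2} \cos{\left(x \right)}.
Matching coefficients of the independent functions:
  [t x^{2}]:  A = 1
  [t \sin{\left(x \right)}]:  - B = 1
  [x^{2} \cos{\left(x \right)}]:  B = -1
Solving: A = 1, B = -1.
Check against the point condition:
  u(1, 0) = - \sin{\left(1 \right)}  ⟹  B \sin{\left(1 \right)} = - \sin{\left(1 \right)}  ✓
Hence u(x, t) = t x - \sin{\left(x \right)}.

Answer: u(x, t) = t x - \sin{\left(x \right)}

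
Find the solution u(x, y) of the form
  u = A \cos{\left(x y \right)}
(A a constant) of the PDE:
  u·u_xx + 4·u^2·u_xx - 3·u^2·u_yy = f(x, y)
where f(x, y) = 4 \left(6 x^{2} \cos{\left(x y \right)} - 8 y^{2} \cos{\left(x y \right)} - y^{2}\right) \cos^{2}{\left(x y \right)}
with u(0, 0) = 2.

Answer: u(x, y) = 2 \cos{\left(x y \right)}

Derivation:
Substitute the ansatz u = A \cos{\left(x y \right)} into the left-hand side.
Derivatives of the ansatz:
  u_xx = - A y^{2} \cos{\left(x y \right)}
  u_yy = - A x^{2} \cos{\left(x y \right)}
Term by term:
  u·u_xx = - A^{2} y^{2} \cos^{2}{\left(x y \right)}
  4·u^2·u_xx = - 4 A^{3} y^{2} \cos^{3}{\left(x y \right)}
  -3·u^2·u_yy = 3 A^{3} x^{2} \cos^{3}{\left(x y \right)}
So the left-hand side equals
  3 A^{3} x^{2} \cos^{3}{\left(x y \right)} - 4 A^{3} y^{2} \cos^{3}{\left(x y \right)} - A^{2} y^{2} \cos^{2}{\left(x y \right)}
This must equal f(x, y) identically; expanded, f = 24 x^{2} \cos^{3}{\left(x y \right)} - 32 y^{2} \cos^{3}{\left(x y \right)} - 4 y^{2} \cos^{2}{\left(x y \right)}.
Matching coefficients of the independent functions:
  [x^{2} \cos^{3}{\left(x y \right)}]:  3 A^{3} = 24
  [y^{2} \cos^{2}{\left(x y \right)}]:  - A^{2} = -4
  [y^{2} \cos^{3}{\left(x y \right)}]:  - 4 A^{3} = -32
Solving: A = 2.
Check against the point condition:
  u(0, 0) = 2  ⟹  A = 2  ✓
Hence u(x, y) = 2 \cos{\left(x y \right)}.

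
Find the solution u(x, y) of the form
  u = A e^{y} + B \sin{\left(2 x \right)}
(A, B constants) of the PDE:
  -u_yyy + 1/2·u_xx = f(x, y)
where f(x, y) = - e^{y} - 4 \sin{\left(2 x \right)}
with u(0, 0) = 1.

Substitute the ansatz u = A e^{y} + B \sin{\left(2 x \right)} into the left-hand side.
Derivatives of the ansatz:
  u_yyy = A e^{y}
  u_xx = - 4 B \sin{\left(2 x \right)}
Term by term:
  -u_yyy = - A e^{y}
  1/2·u_xx = - 2 B \sin{\left(2 x \right)}
So the left-hand side equals
  - A e^{y} - 2 B \sin{\left(2 x \right)}
This must equal f(x, y) = - e^{y} - 4 \sin{\left(2 x \right)} identically.
Matching coefficients of the independent functions:
  [e^{y}]:  - A = -1
  [\sin{\left(2 x \right)}]:  - 2 B = -4
Solving: A = 1, B = 2.
Check against the point condition:
  u(0, 0) = 1  ⟹  A = 1  ✓
Hence u(x, y) = e^{y} + 2 \sin{\left(2 x \right)}.

Answer: u(x, y) = e^{y} + 2 \sin{\left(2 x \right)}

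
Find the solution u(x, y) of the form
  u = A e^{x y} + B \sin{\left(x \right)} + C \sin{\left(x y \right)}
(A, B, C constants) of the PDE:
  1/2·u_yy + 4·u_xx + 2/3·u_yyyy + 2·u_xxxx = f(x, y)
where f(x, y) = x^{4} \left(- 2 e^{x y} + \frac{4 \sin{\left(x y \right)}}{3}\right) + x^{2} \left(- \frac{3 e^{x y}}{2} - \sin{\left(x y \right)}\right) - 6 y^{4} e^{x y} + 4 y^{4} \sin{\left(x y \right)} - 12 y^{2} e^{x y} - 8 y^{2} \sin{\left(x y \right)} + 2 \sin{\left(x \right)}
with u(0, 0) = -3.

Substitute the ansatz u = A e^{x y} + B \sin{\left(x \right)} + C \sin{\left(x y \right)} into the left-hand side.
Derivatives of the ansatz:
  u_yy = A x^{2} e^{x y} - C x^{2} \sin{\left(x y \right)}
  u_xx = A y^{2} e^{x y} - B \sin{\left(x \right)} - C y^{2} \sin{\left(x y \right)}
  u_yyyy = A x^{4} e^{x y} + C x^{4} \sin{\left(x y \right)}
  u_xxxx = A y^{4} e^{x y} + B \sin{\left(x \right)} + C y^{4} \sin{\left(x y \right)}
Term by term:
  1/2·u_yy = \frac{A x^{2} e^{x y}}{2} - \frac{C x^{2} \sin{\left(x y \right)}}{2}
  4·u_xx = 4 A y^{2} e^{x y} - 4 B \sin{\left(x \right)} - 4 C y^{2} \sin{\left(x y \right)}
  2/3·u_yyyy = \frac{2 A x^{4} e^{x y}}{3} + \frac{2 C x^{4} \sin{\left(x y \right)}}{3}
  2·u_xxxx = 2 A y^{4} e^{x y} + 2 B \sin{\left(x \right)} + 2 C y^{4} \sin{\left(x y \right)}
So the left-hand side equals
  \frac{2 A x^{4} e^{x y}}{3} + \frac{A x^{2} e^{x y}}{2} + 2 A y^{4} e^{x y} + 4 A y^{2} e^{x y} - 2 B \sin{\left(x \right)} + \frac{2 C x^{4} \sin{\left(x y \right)}}{3} - \frac{C x^{2} \sin{\left(x y \right)}}{2} + 2 C y^{4} \sin{\left(x y \right)} - 4 C y^{2} \sin{\left(x y \right)}
This must equal f(x, y) identically; expanded, f = - 2 x^{4} e^{x y} + \frac{4 x^{4} \sin{\left(x y \right)}}{3} - \frac{3 x^{2} e^{x y}}{2} - x^{2} \sin{\left(x y \right)} - 6 y^{4} e^{x y} + 4 y^{4} \sin{\left(x y \right)} - 12 y^{2} e^{x y} - 8 y^{2} \sin{\left(x y \right)} + 2 \sin{\left(x \right)}.
Matching coefficients of the independent functions:
  [x^{2} e^{x y}]:  \frac{A}{2} = - \frac{3}{2}
  [x^{2} \sin{\left(x y \right)}]:  - \frac{C}{2} = -1
  [x^{4} e^{x y}]:  \frac{2 A}{3} = -2
  [x^{4} \sin{\left(x y \right)}]:  \frac{2 C}{3} = \frac{4}{3}
  [y^{2} e^{x y}]:  4 A = -12
  [y^{2} \sin{\left(x y \right)}]:  - 4 C = -8
  [y^{4} e^{x y}]:  2 A = -6
  [y^{4} \sin{\left(x y \right)}]:  2 C = 4
  [\sin{\left(x \right)}]:  - 2 B = 2
Solving: A = -3, B = -1, C = 2.
Check against the point condition:
  u(0, 0) = -3  ⟹  A = -3  ✓
Hence u(x, y) = - 3 e^{x y} - \sin{\left(x \right)} + 2 \sin{\left(x y \right)}.

Answer: u(x, y) = - 3 e^{x y} - \sin{\left(x \right)} + 2 \sin{\left(x y \right)}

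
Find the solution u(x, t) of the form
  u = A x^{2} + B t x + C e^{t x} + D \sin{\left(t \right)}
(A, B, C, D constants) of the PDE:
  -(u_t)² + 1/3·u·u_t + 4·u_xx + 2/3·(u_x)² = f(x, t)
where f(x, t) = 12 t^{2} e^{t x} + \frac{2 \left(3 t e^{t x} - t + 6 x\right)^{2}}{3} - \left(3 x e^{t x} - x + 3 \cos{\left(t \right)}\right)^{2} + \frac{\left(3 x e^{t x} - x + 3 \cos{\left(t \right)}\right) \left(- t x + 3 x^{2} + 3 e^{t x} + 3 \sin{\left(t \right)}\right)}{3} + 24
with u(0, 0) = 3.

Answer: u(x, t) = - t x + 3 x^{2} + 3 e^{t x} + 3 \sin{\left(t \right)}

Derivation:
Substitute the ansatz u = A x^{2} + B t x + C e^{t x} + D \sin{\left(t \right)} into the left-hand side.
Derivatives of the ansatz:
  u_t = B x + C x e^{t x} + D \cos{\left(t \right)}
  u_xx = 2 A + C t^{2} e^{t x}
  u_x = 2 A x + B t + C t e^{t x}
Term by term:
  -(u_t)² = - B^{2} x^{2} - 2 B C x^{2} e^{t x} - 2 B D x \cos{\left(t \right)} - C^{2} x^{2} e^{2 t x} - 2 C D x e^{t x} \cos{\left(t \right)} - D^{2} \cos^{2}{\left(t \right)}
  1/3·u·u_t = \frac{A B x^{3}}{3} + \frac{A C x^{3} e^{t x}}{3} + \frac{A D x^{2} \cos{\left(t \right)}}{3} + \frac{B^{2} t x^{2}}{3} + \frac{B C t x^{2} e^{t x}}{3} + \frac{B C x e^{t x}}{3} + \frac{B D t x \cos{\left(t \right)}}{3} + \frac{B D x \sin{\left(t \right)}}{3} + \frac{C^{2} x e^{2 t x}}{3} + \frac{C D x e^{t x} \sin{\left(t \right)}}{3} + \frac{C D e^{t x} \cos{\left(t \right)}}{3} + \frac{D^{2} \sin{\left(t \right)} \cos{\left(t \right)}}{3}
  4·u_xx = 8 A + 4 C t^{2} e^{t x}
  2/3·(u_x)² = \frac{8 A^{2} x^{2}}{3} + \frac{8 A B t x}{3} + \frac{8 A C t x e^{t x}}{3} + \frac{2 B^{2} t^{2}}{3} + \frac{4 B C t^{2} e^{t x}}{3} + \frac{2 C^{2} t^{2} e^{2 t x}}{3}
Sum these and collect like terms in the independent variables.
This must equal f(x, t) identically; expanded, f = 6 t^{2} e^{2 t x} + 8 t^{2} e^{t x} + \frac{2 t^{2}}{3} - t x^{2} e^{t x} + \frac{t x^{2}}{3} + 24 t x e^{t x} - t x \cos{\left(t \right)} - 8 t x + 3 x^{3} e^{t x} - x^{3} - 9 x^{2} e^{2 t x} + 6 x^{2} e^{t x} + 3 x^{2} \cos{\left(t \right)} + 23 x^{2} + 3 x e^{2 t x} + 3 x e^{t x} \sin{\left(t \right)} - 18 x e^{t x} \cos{\left(t \right)} - x e^{t x} - x \sin{\left(t \right)} + 6 x \cos{\left(t \right)} + 3 e^{t x} \cos{\left(t \right)} + 3 \sin{\left(t \right)} \cos{\left(t \right)} - 9 \cos^{2}{\left(t \right)} + 24.
Matching coefficients of the independent functions:
(each divided by its leading coefficient; functions giving the same equation are listed together)
  [constant term]:  A - 3 = 0
  [t^{2}, t x^{2}]:  B^{2} - 1 = 0
  [x^{2}]:  A^{2} - \frac{3 B^{2}}{8} - \frac{69}{8} = 0
  [x^{3}, t x]:  A B + 3 = 0
  [t^{2} e^{t x}]:  B C + 3 C - 6 = 0
  [t^{2} e^{2 t x}, x e^{2 t x}, x^{2} e^{2 t x}]:  C^{2} - 9 = 0
  [x e^{t x}, x^{2} e^{t x}, t x^{2} e^{t x}]:  B C + 3 = 0
  [x \sin{\left(t \right)}, x \cos{\left(t \right)}, t x \cos{\left(t \right)}]:  B D + 3 = 0
  [x^{2} \cos{\left(t \right)}]:  A D - 9 = 0
  [x^{3} e^{t x}, t x e^{t x}]:  A C - 9 = 0
  [e^{t x} \cos{\left(t \right)}, x e^{t x} \sin{\left(t \right)}, x e^{t x} \cos{\left(t \right)}]:  C D - 9 = 0
  [\sin{\left(t \right)} \cos{\left(t \right)}, \cos^{2}{\left(t \right)}]:  D^{2} - 9 = 0
Solving: A = 3, B = -1, C = 3, D = 3.
Check against the point condition:
  u(0, 0) = 3  ⟹  C = 3  ✓
Hence u(x, t) = - t x + 3 x^{2} + 3 e^{t x} + 3 \sin{\left(t \right)}.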